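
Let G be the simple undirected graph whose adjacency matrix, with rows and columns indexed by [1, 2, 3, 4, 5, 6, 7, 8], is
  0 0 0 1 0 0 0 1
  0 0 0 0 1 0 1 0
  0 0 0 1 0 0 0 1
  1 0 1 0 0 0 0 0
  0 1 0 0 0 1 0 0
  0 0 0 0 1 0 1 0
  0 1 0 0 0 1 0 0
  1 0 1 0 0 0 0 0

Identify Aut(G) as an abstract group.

G has two connected components, {1, 3, 4, 8} and {2, 5, 6, 7}; each is 2-regular, so G = C_4 ⊔ C_4. With two isomorphic components, Aut(G) = Aut(C_4) ≀ S_2 = (D_4 × D_4) ⋊ Z_2: permute each cycle by D_4, then optionally swap the two cycles. Order 2·(2·4)² = 128.

(D_4 × D_4) ⋊ Z_2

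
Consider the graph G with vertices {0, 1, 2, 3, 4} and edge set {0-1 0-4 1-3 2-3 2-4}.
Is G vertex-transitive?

Every vertex has degree 2 and the graph is connected, so G is the 5-cycle C_5. The automorphisms of the 5-cycle are exactly the symmetries of a regular 5-gon: the dihedral group D_5, |D_5| = 10. This group acts transitively on the 5 vertices.

Yes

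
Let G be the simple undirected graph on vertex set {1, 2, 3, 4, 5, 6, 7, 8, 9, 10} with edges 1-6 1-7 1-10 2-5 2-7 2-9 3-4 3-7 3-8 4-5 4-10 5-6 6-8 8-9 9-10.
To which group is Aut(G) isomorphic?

the symmetric group S_5

G is 3-regular on 10 vertices with no triangles and no 4-cycles (girth 5): this is the Petersen graph. Viewing the Petersen graph as the Kneser graph K(5,2) — vertices are 2-subsets of {1,…,5}, edges join disjoint pairs — its automorphisms are exactly the permutations of the 5-element set, so Aut ≅ S_5 of order 120.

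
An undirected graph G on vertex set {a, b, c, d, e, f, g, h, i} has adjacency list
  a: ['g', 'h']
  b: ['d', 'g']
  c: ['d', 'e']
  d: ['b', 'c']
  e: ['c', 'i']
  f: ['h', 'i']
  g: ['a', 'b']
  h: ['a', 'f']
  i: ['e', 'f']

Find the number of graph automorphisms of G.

18

G is 2-regular and connected on 9 vertices, i.e. the cycle C_9. The automorphisms of the 9-cycle are exactly the symmetries of a regular 9-gon: the dihedral group D_9, |D_9| = 18.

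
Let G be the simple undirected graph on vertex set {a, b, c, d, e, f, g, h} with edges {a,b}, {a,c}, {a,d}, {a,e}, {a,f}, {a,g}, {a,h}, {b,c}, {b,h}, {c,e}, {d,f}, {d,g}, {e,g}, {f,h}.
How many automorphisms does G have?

14

Vertex a is the unique vertex of degree 7; the remaining 7 vertices each have degree 3 and induce a cycle, so G is the wheel on 8 vertices with hub a. Every automorphism fixes the hub and acts on the rim 7-cycle, so Aut(G) ≅ Aut(C_7) = D_7 of order 14.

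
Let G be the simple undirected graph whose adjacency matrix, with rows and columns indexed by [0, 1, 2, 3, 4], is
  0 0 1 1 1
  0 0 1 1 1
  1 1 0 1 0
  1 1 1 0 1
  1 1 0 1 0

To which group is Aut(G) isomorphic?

Vertex 3 is the unique vertex of degree 4; the remaining 4 vertices each have degree 3 and induce a cycle, so G is the wheel on 5 vertices with hub 3. Every automorphism fixes the hub and acts on the rim 4-cycle, so Aut(G) ≅ Aut(C_4) = D_4 of order 8.

D_4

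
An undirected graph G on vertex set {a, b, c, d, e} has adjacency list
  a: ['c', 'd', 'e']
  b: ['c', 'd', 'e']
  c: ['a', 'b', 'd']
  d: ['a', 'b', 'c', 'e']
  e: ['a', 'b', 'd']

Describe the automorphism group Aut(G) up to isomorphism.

Vertex d is the unique vertex of degree 4; the remaining 4 vertices each have degree 3 and induce a cycle, so G is the wheel on 5 vertices with hub d. With the hub fixed, the remaining symmetry is that of the rim cycle C_4, giving the dihedral group D_4.

D_4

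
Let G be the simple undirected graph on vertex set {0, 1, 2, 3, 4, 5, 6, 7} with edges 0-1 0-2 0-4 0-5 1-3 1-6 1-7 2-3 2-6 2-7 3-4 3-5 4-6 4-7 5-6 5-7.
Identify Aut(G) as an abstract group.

(S_4 × S_4) ⋊ Z_2

G is 4-regular and bipartite with parts {1, 2, 4, 5} and {0, 3, 6, 7} (each part is independent and every cross-pair is an edge), so G = K_{4,4}. Aut(K_{4,4}) is the wreath product S_4 ≀ Z_2: permute within each part, then optionally swap the parts; |Aut| = 2·(4!)² = 1152.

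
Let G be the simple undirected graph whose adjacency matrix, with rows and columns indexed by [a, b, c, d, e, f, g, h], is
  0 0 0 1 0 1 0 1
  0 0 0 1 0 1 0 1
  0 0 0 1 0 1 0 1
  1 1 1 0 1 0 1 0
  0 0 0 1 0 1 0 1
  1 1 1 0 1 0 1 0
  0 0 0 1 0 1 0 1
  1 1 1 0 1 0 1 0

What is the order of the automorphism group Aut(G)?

The vertices split by degree into {d, f, h} (degree 5) and {a, b, c, e, g} (degree 3); every edge runs between the two parts, so G is the complete bipartite graph K_{3,5}. The parts have unequal sizes, so no automorphism swaps them; each part is permuted independently, giving S_5 × S_3 of order 5!·3! = 720.

720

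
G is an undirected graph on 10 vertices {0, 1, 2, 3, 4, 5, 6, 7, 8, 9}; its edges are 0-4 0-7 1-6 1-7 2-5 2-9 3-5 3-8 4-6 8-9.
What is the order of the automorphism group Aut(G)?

G has two connected components, {2, 3, 5, 8, 9} and {0, 1, 4, 6, 7}; each is 2-regular, so G = C_5 ⊔ C_5. With two isomorphic components, Aut(G) = Aut(C_5) ≀ S_2 = (D_5 × D_5) ⋊ Z_2: permute each cycle by D_5, then optionally swap the two cycles. Order 2·(2·5)² = 200.

200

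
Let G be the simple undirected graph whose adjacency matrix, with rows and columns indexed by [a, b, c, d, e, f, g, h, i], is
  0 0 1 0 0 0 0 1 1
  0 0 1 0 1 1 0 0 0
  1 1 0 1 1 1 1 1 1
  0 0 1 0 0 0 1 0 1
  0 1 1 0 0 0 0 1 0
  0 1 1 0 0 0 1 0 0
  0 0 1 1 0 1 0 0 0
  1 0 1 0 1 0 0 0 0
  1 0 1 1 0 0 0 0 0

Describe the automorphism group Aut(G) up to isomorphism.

Vertex c is the unique vertex of degree 8; the remaining 8 vertices each have degree 3 and induce a cycle, so G is the wheel on 9 vertices with hub c. Every automorphism fixes the hub and acts on the rim 8-cycle, so Aut(G) ≅ Aut(C_8) = D_8 of order 16.

the dihedral group of order 16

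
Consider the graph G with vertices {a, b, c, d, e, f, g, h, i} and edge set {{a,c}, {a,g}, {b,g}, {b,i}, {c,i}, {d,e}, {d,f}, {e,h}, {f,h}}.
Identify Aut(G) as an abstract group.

G has two connected components, {a, b, c, g, i} and {d, e, f, h}; each is 2-regular, so G = C_5 ⊔ C_4. The components are non-isomorphic (different sizes), so Aut(G) = Aut(C_5) × Aut(C_4) = D_5 × D_4 of order 10·8 = 80.

D_5 × D_4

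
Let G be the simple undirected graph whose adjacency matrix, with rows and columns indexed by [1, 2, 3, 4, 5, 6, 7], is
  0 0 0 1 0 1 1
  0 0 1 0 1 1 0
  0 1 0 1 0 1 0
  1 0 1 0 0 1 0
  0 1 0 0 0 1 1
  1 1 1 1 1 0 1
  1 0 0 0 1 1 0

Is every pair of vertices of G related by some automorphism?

Vertex 6 is the only vertex of degree 6, so every automorphism fixes it; G is not vertex-transitive.

No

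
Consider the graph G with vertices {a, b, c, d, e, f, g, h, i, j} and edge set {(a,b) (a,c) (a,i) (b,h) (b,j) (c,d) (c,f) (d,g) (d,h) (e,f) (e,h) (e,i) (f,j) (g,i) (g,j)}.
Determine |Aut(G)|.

120

G is 3-regular on 10 vertices with no triangles and no 4-cycles (girth 5): this is the Petersen graph. It is a classical fact that the Petersen graph has automorphism group S_5 (order 120), arising from its description as the Kneser graph K(5,2).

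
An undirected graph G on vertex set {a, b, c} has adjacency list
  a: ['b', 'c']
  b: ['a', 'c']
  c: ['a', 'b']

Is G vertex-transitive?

Yes

Every vertex has degree 2, so G is the complete graph K_3. Every bijection on the vertex set is an automorphism of K_3; hence Aut(K_3) ≅ S_3, order 6. This group acts transitively on the 3 vertices.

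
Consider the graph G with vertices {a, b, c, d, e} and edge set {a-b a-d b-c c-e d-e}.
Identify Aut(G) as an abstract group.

Every vertex has degree 2 and the graph is connected, so G is the 5-cycle C_5. The automorphisms of the 5-cycle are exactly the symmetries of a regular 5-gon: the dihedral group D_5, |D_5| = 10.

the dihedral group of order 10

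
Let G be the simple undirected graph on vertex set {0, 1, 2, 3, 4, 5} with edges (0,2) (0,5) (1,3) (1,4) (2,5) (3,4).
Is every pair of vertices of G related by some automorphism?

G has two connected components, {0, 2, 5} and {1, 3, 4}; each is 2-regular, so G = C_3 ⊔ C_3. With two isomorphic components, Aut(G) = Aut(C_3) ≀ S_2 = (D_3 × D_3) ⋊ Z_2: permute each cycle by D_3, then optionally swap the two cycles. Order 2·(2·3)² = 72. Under this action every vertex can be carried to every other, so G is vertex-transitive.

Yes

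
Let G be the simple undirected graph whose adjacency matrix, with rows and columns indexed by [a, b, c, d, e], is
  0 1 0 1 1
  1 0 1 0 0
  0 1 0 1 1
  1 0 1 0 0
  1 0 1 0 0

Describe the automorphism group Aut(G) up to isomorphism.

S_3 × S_2

The vertices split by degree into {a, c} (degree 3) and {b, d, e} (degree 2); every edge runs between the two parts, so G is the complete bipartite graph K_{2,3}. The parts have unequal sizes, so no automorphism swaps them; each part is permuted independently, giving S_3 × S_2 of order 3!·2! = 12.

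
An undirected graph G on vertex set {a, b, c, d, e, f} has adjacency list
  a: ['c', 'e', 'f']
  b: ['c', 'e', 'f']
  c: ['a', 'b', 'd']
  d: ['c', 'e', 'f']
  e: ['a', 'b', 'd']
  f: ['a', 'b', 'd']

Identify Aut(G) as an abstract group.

G is 3-regular and bipartite with parts {c, e, f} and {a, b, d} (each part is independent and every cross-pair is an edge), so G = K_{3,3}. Aut(K_{3,3}) is the wreath product S_3 ≀ Z_2: permute within each part, then optionally swap the parts; |Aut| = 2·(3!)² = 72.

(S_3 × S_3) ⋊ Z_2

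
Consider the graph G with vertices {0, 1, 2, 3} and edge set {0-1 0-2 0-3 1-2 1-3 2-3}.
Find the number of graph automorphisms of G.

24

Every vertex has degree 3, so G is the complete graph K_4. Every bijection on the vertex set is an automorphism of K_4; hence Aut(K_4) ≅ S_4, order 24.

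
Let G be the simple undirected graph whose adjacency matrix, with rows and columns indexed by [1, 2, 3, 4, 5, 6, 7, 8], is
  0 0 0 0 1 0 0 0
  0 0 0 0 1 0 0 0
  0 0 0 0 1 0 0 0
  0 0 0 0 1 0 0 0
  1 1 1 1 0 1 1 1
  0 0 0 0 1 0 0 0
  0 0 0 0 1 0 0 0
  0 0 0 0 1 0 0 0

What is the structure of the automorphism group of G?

Vertex 5 has degree 7 and every other vertex has degree 1, so G is the star K_{1,7} with centre 5. The 7 leaves are pairwise interchangeable while the centre is fixed, giving Aut(G) = S_7.

the symmetric group on 7 letters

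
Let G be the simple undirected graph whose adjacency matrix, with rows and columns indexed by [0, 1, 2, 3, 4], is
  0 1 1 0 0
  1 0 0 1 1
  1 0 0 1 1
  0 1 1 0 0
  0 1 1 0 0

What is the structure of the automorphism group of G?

S_2 × S_3

The vertices split by degree into {1, 2} (degree 3) and {0, 3, 4} (degree 2); every edge runs between the two parts, so G is the complete bipartite graph K_{2,3}. The parts have unequal sizes, so no automorphism swaps them; each part is permuted independently, giving S_2 × S_3 of order 2!·3! = 12.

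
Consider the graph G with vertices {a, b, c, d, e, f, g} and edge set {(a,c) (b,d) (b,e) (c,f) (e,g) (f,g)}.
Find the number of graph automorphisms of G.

2

The degree sequence is [1, 2, 2, 1, 2, 2, 2]; the two degree-1 vertices a and d are the ends of a path, so G = P_7. A path has exactly one nontrivial symmetry — reversal — giving Aut(G) of order 2.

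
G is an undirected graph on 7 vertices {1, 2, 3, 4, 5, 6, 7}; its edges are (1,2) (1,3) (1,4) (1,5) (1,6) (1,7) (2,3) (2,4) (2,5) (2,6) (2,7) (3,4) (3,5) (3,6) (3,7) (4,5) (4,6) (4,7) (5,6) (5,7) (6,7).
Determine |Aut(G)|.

Every vertex has degree 6, so G is the complete graph K_7. Any permutation of the 7 vertices preserves K_7, so Aut(K_7) = S_7 of order 7! = 5040.

5040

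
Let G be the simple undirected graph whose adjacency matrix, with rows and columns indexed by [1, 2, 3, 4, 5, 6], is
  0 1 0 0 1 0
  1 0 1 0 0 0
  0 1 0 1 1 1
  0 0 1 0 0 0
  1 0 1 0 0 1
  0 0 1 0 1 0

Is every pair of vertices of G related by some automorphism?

Vertex 3 is the only vertex of degree 4, so every automorphism fixes it; G is not vertex-transitive.

No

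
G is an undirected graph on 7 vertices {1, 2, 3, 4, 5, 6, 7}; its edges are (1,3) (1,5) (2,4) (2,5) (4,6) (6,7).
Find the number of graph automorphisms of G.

The degree sequence is [2, 2, 1, 2, 2, 2, 1]; the two degree-1 vertices 3 and 7 are the ends of a path, so G = P_7. The only nontrivial automorphism of a path is the end-to-end reflection, so Aut(G) ≅ Z_2.

2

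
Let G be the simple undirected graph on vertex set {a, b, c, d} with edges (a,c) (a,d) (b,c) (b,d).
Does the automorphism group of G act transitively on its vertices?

Yes

G is 2-regular and connected on 4 vertices, i.e. the cycle C_4. C_4 has 4 rotations and 4 reflections, so Aut(C_4) ≅ D_4 of order 8. Under this action every vertex can be carried to every other, so G is vertex-transitive.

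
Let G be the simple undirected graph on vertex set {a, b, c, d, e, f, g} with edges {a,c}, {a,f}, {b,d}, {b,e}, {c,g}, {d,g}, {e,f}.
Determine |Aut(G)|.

14

G is 2-regular and connected on 7 vertices, i.e. the cycle C_7. C_7 has 7 rotations and 7 reflections, so Aut(C_7) ≅ D_7 of order 14.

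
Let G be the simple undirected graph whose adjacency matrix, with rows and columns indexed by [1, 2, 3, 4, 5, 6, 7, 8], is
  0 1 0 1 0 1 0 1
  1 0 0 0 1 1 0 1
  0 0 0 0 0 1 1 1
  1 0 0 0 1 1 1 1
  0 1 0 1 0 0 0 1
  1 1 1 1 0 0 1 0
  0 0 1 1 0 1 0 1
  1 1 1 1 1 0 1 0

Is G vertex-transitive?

Vertex 8 is the only vertex of degree 6, so every automorphism fixes it; G is not vertex-transitive.

No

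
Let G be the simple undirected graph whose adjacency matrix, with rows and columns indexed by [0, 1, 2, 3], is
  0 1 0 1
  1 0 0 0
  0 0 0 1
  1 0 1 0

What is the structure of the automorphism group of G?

Z_2

The degree sequence is [2, 1, 1, 2]; the two degree-1 vertices 1 and 2 are the ends of a path, so G = P_4. A path has exactly one nontrivial symmetry — reversal — giving Aut(G) of order 2.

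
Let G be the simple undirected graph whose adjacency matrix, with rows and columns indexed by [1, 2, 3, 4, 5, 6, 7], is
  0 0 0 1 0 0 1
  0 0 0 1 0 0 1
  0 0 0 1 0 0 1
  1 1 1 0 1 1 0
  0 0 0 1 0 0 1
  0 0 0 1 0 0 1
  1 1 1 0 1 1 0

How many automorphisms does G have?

The vertices split by degree into {4, 7} (degree 5) and {1, 2, 3, 5, 6} (degree 2); every edge runs between the two parts, so G is the complete bipartite graph K_{2,5}. Automorphisms preserve the bipartition setwise (since the parts differ in size) and act as S_2 × S_5 within it; |Aut| = 240.

240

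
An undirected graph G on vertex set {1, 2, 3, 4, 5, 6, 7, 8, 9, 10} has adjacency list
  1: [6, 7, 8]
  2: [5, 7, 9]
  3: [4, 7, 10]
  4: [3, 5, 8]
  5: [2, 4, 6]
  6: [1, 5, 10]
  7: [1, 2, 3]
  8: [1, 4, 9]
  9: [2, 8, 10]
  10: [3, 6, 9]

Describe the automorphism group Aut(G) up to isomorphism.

the symmetric group S_5

G is 3-regular on 10 vertices with no triangles and no 4-cycles (girth 5): this is the Petersen graph. Viewing the Petersen graph as the Kneser graph K(5,2) — vertices are 2-subsets of {1,…,5}, edges join disjoint pairs — its automorphisms are exactly the permutations of the 5-element set, so Aut ≅ S_5 of order 120.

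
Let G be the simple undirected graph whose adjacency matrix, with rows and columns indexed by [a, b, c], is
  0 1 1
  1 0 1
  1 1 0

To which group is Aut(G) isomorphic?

the symmetric group on 3 letters

Every vertex has degree 2, so G is the complete graph K_3. Any permutation of the 3 vertices preserves K_3, so Aut(K_3) = S_3 of order 3! = 6.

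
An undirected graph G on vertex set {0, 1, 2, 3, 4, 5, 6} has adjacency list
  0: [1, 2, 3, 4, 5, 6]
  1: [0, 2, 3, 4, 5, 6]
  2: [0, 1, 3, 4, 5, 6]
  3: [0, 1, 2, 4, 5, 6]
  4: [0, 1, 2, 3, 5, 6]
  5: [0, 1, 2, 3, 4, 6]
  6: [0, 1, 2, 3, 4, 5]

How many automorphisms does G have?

5040

All 7 vertices are pairwise adjacent: G = K_7. Any permutation of the 7 vertices preserves K_7, so Aut(K_7) = S_7 of order 7! = 5040.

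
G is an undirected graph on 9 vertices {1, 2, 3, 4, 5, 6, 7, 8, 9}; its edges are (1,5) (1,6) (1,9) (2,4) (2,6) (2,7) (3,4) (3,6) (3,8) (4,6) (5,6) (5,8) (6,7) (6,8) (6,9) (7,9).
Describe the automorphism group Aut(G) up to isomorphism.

D_8

Vertex 6 is the unique vertex of degree 8; the remaining 8 vertices each have degree 3 and induce a cycle, so G is the wheel on 9 vertices with hub 6. With the hub fixed, the remaining symmetry is that of the rim cycle C_8, giving the dihedral group D_8.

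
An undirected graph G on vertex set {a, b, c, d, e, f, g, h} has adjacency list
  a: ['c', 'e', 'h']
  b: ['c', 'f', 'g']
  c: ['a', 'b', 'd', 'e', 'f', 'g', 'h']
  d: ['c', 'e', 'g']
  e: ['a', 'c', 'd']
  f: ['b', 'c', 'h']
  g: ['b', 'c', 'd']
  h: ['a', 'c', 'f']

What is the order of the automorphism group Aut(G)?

14

Vertex c is the unique vertex of degree 7; the remaining 7 vertices each have degree 3 and induce a cycle, so G is the wheel on 8 vertices with hub c. With the hub fixed, the remaining symmetry is that of the rim cycle C_7, giving the dihedral group D_7.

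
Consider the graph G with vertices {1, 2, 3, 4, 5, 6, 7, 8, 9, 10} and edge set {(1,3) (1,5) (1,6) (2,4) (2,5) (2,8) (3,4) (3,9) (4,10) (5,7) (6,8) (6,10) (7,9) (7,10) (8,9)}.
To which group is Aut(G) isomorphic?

S_5

G is 3-regular on 10 vertices with no triangles and no 4-cycles (girth 5): this is the Petersen graph. Viewing the Petersen graph as the Kneser graph K(5,2) — vertices are 2-subsets of {1,…,5}, edges join disjoint pairs — its automorphisms are exactly the permutations of the 5-element set, so Aut ≅ S_5 of order 120.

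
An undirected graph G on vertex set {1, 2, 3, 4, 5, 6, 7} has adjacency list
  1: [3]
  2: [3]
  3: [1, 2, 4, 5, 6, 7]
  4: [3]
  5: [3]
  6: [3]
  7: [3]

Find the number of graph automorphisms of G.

720

Vertex 3 has degree 6 and every other vertex has degree 1, so G is the star K_{1,6} with centre 3. Any automorphism fixes the centre and permutes the 6 leaves freely, so Aut(G) ≅ S_6 of order 6! = 720.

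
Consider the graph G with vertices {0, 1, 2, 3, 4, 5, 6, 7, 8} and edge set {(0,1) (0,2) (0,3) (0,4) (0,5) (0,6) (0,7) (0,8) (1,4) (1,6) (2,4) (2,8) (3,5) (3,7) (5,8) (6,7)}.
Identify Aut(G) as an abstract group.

Vertex 0 is the unique vertex of degree 8; the remaining 8 vertices each have degree 3 and induce a cycle, so G is the wheel on 9 vertices with hub 0. Every automorphism fixes the hub and acts on the rim 8-cycle, so Aut(G) ≅ Aut(C_8) = D_8 of order 16.

the dihedral group of order 16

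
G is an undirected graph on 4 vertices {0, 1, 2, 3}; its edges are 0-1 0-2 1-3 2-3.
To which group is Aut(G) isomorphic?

G is 2-regular and bipartite on 2^2 = 4 vertices with girth 4; it is the hypercube graph Q_2. The symmetry group of the 2-cube is the hyperoctahedral group B_2 = Z_2 ≀ S_2, of order 2^2·2! = 8.

Z_2^2 ⋊ S_2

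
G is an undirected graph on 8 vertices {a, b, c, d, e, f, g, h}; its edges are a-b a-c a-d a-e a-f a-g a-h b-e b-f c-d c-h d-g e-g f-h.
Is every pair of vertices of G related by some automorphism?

Vertex a is the only vertex of degree 7, so every automorphism fixes it; G is not vertex-transitive.

No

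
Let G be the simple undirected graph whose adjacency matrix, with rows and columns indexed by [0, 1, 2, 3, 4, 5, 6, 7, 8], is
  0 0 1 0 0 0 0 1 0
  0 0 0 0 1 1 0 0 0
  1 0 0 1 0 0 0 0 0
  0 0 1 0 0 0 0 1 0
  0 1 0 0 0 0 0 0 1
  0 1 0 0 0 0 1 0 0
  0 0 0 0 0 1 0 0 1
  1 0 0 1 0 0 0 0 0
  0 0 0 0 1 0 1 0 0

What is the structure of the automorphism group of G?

D_5 × D_4

G has two connected components, {1, 4, 5, 6, 8} and {0, 2, 3, 7}; each is 2-regular, so G = C_5 ⊔ C_4. No automorphism exchanges components of different sizes, hence Aut(G) is the direct product D_5 × D_4, order 80.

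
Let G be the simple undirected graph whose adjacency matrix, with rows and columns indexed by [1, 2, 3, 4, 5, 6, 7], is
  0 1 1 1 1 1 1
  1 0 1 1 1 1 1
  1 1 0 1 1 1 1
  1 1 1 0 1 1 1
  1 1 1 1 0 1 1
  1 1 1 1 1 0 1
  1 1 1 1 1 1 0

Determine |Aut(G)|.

All 7 vertices are pairwise adjacent: G = K_7. Every bijection on the vertex set is an automorphism of K_7; hence Aut(K_7) ≅ S_7, order 5040.

5040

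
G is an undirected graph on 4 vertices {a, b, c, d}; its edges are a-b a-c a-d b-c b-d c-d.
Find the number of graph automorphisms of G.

Every vertex has degree 3, so G is the complete graph K_4. Any permutation of the 4 vertices preserves K_4, so Aut(K_4) = S_4 of order 4! = 24.

24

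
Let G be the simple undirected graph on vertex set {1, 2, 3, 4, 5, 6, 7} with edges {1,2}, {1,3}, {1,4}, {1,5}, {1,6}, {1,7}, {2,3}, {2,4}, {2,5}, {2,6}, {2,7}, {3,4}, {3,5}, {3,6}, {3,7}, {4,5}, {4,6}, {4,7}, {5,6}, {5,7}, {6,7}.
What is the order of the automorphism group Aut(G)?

All 7 vertices are pairwise adjacent: G = K_7. Every bijection on the vertex set is an automorphism of K_7; hence Aut(K_7) ≅ S_7, order 5040.

5040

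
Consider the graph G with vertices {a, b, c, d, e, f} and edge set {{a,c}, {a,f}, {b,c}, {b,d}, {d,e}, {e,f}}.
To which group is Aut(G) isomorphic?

G is 2-regular and connected on 6 vertices, i.e. the cycle C_6. C_6 has 6 rotations and 6 reflections, so Aut(C_6) ≅ D_6 of order 12.

D_6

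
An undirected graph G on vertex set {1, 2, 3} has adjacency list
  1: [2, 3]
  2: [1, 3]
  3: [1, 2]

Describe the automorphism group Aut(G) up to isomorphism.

S_3

All 3 vertices are pairwise adjacent: G = K_3. Any permutation of the 3 vertices preserves K_3, so Aut(K_3) = S_3 of order 3! = 6.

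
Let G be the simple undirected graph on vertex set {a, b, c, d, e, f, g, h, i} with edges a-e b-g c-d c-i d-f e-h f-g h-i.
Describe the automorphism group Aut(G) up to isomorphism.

The degree sequence is [1, 1, 2, 2, 2, 2, 2, 2, 2]; the two degree-1 vertices a and b are the ends of a path, so G = P_9. The only nontrivial automorphism of a path is the end-to-end reflection, so Aut(G) ≅ Z_2.

C_2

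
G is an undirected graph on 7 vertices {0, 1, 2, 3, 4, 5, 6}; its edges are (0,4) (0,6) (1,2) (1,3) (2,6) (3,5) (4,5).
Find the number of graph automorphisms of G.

14

G is 2-regular and connected on 7 vertices, i.e. the cycle C_7. The automorphisms of the 7-cycle are exactly the symmetries of a regular 7-gon: the dihedral group D_7, |D_7| = 14.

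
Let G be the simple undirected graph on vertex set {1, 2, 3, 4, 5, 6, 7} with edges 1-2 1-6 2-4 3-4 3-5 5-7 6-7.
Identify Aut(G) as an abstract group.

D_7

Every vertex has degree 2 and the graph is connected, so G is the 7-cycle C_7. The automorphisms of the 7-cycle are exactly the symmetries of a regular 7-gon: the dihedral group D_7, |D_7| = 14.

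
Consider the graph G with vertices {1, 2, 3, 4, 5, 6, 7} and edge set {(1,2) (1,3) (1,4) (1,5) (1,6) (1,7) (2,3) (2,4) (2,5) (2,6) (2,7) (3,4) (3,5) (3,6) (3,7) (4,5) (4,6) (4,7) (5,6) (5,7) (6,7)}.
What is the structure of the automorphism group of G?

Every vertex has degree 6, so G is the complete graph K_7. Every bijection on the vertex set is an automorphism of K_7; hence Aut(K_7) ≅ S_7, order 5040.

the symmetric group on 7 letters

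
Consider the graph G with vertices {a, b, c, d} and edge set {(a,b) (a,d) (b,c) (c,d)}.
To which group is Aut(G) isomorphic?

the dihedral group of order 8

G is 2-regular and connected on 4 vertices, i.e. the cycle C_4. The automorphisms of the 4-cycle are exactly the symmetries of a regular 4-gon: the dihedral group D_4, |D_4| = 8.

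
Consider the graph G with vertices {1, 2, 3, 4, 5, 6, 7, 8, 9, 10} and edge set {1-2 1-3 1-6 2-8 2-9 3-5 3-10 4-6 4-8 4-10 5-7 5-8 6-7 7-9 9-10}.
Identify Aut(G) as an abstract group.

G is 3-regular on 10 vertices with no triangles and no 4-cycles (girth 5): this is the Petersen graph. It is a classical fact that the Petersen graph has automorphism group S_5 (order 120), arising from its description as the Kneser graph K(5,2).

the symmetric group S_5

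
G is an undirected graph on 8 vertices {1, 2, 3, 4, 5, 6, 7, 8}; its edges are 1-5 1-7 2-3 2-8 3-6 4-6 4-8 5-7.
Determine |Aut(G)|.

60

G has two connected components, {2, 3, 4, 6, 8} and {1, 5, 7}; each is 2-regular, so G = C_5 ⊔ C_3. The components are non-isomorphic (different sizes), so Aut(G) = Aut(C_5) × Aut(C_3) = D_5 × D_3 of order 10·6 = 60.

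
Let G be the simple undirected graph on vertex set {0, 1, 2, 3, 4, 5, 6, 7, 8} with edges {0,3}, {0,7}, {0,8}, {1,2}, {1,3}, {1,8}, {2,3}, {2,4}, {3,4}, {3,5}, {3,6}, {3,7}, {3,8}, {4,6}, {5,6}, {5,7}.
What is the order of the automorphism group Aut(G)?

16

Vertex 3 is the unique vertex of degree 8; the remaining 8 vertices each have degree 3 and induce a cycle, so G is the wheel on 9 vertices with hub 3. With the hub fixed, the remaining symmetry is that of the rim cycle C_8, giving the dihedral group D_8.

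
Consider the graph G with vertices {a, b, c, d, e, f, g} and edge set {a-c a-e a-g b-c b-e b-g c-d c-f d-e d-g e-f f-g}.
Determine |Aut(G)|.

The vertices split by degree into {c, e, g} (degree 4) and {a, b, d, f} (degree 3); every edge runs between the two parts, so G is the complete bipartite graph K_{3,4}. The parts have unequal sizes, so no automorphism swaps them; each part is permuted independently, giving S_3 × S_4 of order 3!·4! = 144.

144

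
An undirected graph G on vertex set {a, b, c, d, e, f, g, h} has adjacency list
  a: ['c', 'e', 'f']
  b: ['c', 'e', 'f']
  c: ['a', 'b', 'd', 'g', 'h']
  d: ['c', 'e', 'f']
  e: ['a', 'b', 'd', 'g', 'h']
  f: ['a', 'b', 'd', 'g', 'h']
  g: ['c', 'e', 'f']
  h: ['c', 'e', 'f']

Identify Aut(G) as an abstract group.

S_3 × S_5

The vertices split by degree into {c, e, f} (degree 5) and {a, b, d, g, h} (degree 3); every edge runs between the two parts, so G is the complete bipartite graph K_{3,5}. Automorphisms preserve the bipartition setwise (since the parts differ in size) and act as S_3 × S_5 within it; |Aut| = 720.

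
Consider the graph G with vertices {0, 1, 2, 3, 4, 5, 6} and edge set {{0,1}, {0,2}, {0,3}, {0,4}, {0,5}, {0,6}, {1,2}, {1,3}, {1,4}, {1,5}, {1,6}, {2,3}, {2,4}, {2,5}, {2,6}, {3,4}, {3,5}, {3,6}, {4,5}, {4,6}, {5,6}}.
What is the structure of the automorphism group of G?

Every vertex has degree 6, so G is the complete graph K_7. Any permutation of the 7 vertices preserves K_7, so Aut(K_7) = S_7 of order 7! = 5040.

S_7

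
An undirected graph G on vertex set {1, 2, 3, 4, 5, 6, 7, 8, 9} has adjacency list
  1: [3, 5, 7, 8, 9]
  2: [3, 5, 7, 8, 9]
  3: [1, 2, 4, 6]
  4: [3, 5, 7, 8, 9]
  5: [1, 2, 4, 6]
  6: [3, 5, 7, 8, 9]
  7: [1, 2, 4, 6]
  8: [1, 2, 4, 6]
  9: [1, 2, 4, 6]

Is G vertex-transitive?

Automorphisms preserve degree, but G has vertices of degree 4 and vertices of degree 5; no automorphism maps one to the other, so G is not vertex-transitive.

No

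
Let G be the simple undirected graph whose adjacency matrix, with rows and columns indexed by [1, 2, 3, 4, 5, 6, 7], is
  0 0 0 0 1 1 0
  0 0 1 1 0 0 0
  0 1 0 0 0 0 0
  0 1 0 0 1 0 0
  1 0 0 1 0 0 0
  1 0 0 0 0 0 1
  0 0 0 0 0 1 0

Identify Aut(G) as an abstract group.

Z_2

The degree sequence is [2, 2, 1, 2, 2, 2, 1]; the two degree-1 vertices 3 and 7 are the ends of a path, so G = P_7. The only nontrivial automorphism of a path is the end-to-end reflection, so Aut(G) ≅ Z_2.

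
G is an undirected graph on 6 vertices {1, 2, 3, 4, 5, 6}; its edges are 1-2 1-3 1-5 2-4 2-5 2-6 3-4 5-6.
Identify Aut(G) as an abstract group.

{e}

The degree sequence is [3, 4, 2, 2, 3, 2]. Checking the degree-preserving permutations of the vertex set shows that none except the identity preserves every edge, so Aut(G) is trivial.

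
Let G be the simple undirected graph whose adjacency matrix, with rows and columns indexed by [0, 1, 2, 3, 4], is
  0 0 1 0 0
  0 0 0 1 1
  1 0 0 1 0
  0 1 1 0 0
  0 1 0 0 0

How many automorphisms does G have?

The degree sequence is [1, 2, 2, 2, 1]; the two degree-1 vertices 0 and 4 are the ends of a path, so G = P_5. The only nontrivial automorphism of a path is the end-to-end reflection, so Aut(G) ≅ Z_2.

2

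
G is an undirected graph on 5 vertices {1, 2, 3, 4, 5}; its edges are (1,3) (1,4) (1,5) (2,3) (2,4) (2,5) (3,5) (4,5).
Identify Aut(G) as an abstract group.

D_4

Vertex 5 is the unique vertex of degree 4; the remaining 4 vertices each have degree 3 and induce a cycle, so G is the wheel on 5 vertices with hub 5. With the hub fixed, the remaining symmetry is that of the rim cycle C_4, giving the dihedral group D_4.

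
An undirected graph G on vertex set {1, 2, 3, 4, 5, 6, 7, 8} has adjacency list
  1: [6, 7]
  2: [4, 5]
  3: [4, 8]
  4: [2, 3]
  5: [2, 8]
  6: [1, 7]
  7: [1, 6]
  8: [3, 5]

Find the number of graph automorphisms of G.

60

G has two connected components, {2, 3, 4, 5, 8} and {1, 6, 7}; each is 2-regular, so G = C_5 ⊔ C_3. No automorphism exchanges components of different sizes, hence Aut(G) is the direct product D_3 × D_5, order 60.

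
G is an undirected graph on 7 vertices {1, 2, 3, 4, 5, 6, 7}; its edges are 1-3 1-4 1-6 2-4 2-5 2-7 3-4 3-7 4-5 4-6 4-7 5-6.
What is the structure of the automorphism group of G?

D_6

Vertex 4 is the unique vertex of degree 6; the remaining 6 vertices each have degree 3 and induce a cycle, so G is the wheel on 7 vertices with hub 4. With the hub fixed, the remaining symmetry is that of the rim cycle C_6, giving the dihedral group D_6.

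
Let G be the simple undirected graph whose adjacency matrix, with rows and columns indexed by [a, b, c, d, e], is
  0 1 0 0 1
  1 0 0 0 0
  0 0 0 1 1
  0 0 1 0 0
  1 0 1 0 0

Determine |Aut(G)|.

2

The degree sequence is [2, 1, 2, 1, 2]; the two degree-1 vertices b and d are the ends of a path, so G = P_5. The only nontrivial automorphism of a path is the end-to-end reflection, so Aut(G) ≅ Z_2.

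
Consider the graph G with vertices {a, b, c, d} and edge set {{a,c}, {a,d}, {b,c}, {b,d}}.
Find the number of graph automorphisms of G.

Every vertex has degree 2 and the graph is connected, so G is the 4-cycle C_4. The automorphisms of the 4-cycle are exactly the symmetries of a regular 4-gon: the dihedral group D_4, |D_4| = 8.

8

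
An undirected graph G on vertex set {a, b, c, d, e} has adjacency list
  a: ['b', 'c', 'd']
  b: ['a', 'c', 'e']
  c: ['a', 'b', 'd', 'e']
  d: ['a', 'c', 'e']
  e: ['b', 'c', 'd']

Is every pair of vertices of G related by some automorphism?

Vertex c is the only vertex of degree 4, so every automorphism fixes it; G is not vertex-transitive.

No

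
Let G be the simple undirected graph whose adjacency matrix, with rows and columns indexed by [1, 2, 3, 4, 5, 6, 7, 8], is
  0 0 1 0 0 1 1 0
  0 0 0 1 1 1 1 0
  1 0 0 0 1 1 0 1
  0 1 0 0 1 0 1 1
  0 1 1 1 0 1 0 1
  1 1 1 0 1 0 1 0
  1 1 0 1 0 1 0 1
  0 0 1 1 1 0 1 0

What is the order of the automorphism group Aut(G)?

The degree sequence is [3, 4, 4, 4, 5, 5, 5, 4]. Checking the degree-preserving permutations of the vertex set shows that none except the identity preserves every edge, so Aut(G) is trivial.

1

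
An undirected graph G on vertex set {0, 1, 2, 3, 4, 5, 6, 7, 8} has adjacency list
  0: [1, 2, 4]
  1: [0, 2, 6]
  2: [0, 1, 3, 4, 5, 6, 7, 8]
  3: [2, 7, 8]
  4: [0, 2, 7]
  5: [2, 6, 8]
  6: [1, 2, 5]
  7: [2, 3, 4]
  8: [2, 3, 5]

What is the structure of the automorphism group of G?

the dihedral group of order 16

Vertex 2 is the unique vertex of degree 8; the remaining 8 vertices each have degree 3 and induce a cycle, so G is the wheel on 9 vertices with hub 2. With the hub fixed, the remaining symmetry is that of the rim cycle C_8, giving the dihedral group D_8.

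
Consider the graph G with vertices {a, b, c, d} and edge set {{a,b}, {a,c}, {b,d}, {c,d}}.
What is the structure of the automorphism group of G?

G is 2-regular and bipartite with parts {a, d} and {b, c} (each part is independent and every cross-pair is an edge), so G = K_{2,2}. Aut(K_{2,2}) is the wreath product S_2 ≀ Z_2: permute within each part, then optionally swap the parts; |Aut| = 2·(2!)² = 8.

S_2 ≀ Z_2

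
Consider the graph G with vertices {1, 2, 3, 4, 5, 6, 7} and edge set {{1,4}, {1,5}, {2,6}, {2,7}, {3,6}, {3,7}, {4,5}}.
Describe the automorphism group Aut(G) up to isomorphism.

D_4 × D_3

G has two connected components, {2, 3, 6, 7} and {1, 4, 5}; each is 2-regular, so G = C_4 ⊔ C_3. The components are non-isomorphic (different sizes), so Aut(G) = Aut(C_4) × Aut(C_3) = D_4 × D_3 of order 8·6 = 48.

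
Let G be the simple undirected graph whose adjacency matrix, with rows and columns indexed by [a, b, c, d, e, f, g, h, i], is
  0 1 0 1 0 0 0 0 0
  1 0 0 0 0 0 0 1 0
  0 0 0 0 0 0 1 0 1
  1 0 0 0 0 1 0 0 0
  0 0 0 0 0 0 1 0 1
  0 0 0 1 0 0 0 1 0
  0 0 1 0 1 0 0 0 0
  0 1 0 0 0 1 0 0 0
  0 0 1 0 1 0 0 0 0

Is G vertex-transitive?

G has two connected components, {a, b, d, f, h} and {c, e, g, i}; each is 2-regular, so G = C_5 ⊔ C_4. The orbit of a under Aut(G) is {a, b, d, f, h}, which does not contain c, so G is not vertex-transitive.

No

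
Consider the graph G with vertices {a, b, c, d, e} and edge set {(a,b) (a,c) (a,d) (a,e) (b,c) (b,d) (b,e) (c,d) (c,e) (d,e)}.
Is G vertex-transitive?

Yes

Every vertex has degree 4, so G is the complete graph K_5. Any permutation of the 5 vertices preserves K_5, so Aut(K_5) = S_5 of order 5! = 120. Under this action every vertex can be carried to every other, so G is vertex-transitive.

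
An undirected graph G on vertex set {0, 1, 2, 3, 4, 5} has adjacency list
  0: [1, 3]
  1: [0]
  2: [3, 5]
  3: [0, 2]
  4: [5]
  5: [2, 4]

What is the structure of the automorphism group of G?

the cyclic group of order 2

The degree sequence is [2, 1, 2, 2, 1, 2]; the two degree-1 vertices 1 and 4 are the ends of a path, so G = P_6. The only nontrivial automorphism of a path is the end-to-end reflection, so Aut(G) ≅ Z_2.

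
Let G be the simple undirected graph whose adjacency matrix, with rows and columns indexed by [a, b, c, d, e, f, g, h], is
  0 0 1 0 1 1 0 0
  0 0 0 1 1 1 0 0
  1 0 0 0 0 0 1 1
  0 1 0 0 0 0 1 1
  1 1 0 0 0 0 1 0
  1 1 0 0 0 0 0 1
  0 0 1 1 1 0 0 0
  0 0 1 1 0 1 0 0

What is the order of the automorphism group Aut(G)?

G is 3-regular and bipartite on 2^3 = 8 vertices with girth 4; it is the hypercube graph Q_3. The symmetry group of the 3-cube is the hyperoctahedral group B_3 = Z_2 ≀ S_3, of order 2^3·3! = 48.

48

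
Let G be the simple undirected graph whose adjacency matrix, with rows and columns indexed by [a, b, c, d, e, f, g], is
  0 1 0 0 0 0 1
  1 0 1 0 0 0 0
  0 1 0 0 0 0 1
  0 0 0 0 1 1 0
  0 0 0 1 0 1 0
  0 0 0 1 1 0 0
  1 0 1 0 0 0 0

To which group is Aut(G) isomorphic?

D_3 × D_4

G has two connected components, {a, b, c, g} and {d, e, f}; each is 2-regular, so G = C_4 ⊔ C_3. The components are non-isomorphic (different sizes), so Aut(G) = Aut(C_3) × Aut(C_4) = D_3 × D_4 of order 6·8 = 48.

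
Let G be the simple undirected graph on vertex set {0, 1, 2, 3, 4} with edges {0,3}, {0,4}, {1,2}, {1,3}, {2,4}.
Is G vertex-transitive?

Yes

Every vertex has degree 2 and the graph is connected, so G is the 5-cycle C_5. The automorphisms of the 5-cycle are exactly the symmetries of a regular 5-gon: the dihedral group D_5, |D_5| = 10. This group acts transitively on the 5 vertices.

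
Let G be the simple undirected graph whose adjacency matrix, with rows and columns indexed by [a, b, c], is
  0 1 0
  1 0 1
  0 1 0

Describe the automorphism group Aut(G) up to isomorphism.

The degree sequence is [1, 2, 1]; the two degree-1 vertices a and c are the ends of a path, so G = P_3. The only nontrivial automorphism of a path is the end-to-end reflection, so Aut(G) ≅ Z_2.

the cyclic group of order 2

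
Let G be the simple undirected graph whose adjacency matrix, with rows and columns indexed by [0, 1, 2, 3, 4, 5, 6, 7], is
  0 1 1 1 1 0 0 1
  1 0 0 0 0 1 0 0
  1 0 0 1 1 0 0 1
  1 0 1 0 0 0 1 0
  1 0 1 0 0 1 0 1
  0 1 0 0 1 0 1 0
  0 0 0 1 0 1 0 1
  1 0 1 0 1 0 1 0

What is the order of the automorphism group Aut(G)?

The degree sequence is [5, 2, 4, 3, 4, 3, 3, 4]. Checking the degree-preserving permutations of the vertex set shows that none except the identity preserves every edge, so Aut(G) is trivial.

1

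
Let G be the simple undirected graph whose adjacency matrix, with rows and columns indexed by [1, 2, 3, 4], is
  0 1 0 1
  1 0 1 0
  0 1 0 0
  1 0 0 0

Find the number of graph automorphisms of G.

The degree sequence is [2, 2, 1, 1]; the two degree-1 vertices 3 and 4 are the ends of a path, so G = P_4. A path has exactly one nontrivial symmetry — reversal — giving Aut(G) of order 2.

2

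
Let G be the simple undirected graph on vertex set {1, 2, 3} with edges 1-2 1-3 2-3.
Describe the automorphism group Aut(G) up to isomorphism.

All 3 vertices are pairwise adjacent: G = K_3. Any permutation of the 3 vertices preserves K_3, so Aut(K_3) = S_3 of order 3! = 6.

the symmetric group on 3 letters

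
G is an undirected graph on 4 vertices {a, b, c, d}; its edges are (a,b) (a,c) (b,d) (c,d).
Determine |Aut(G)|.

8

G is 2-regular and connected on 4 vertices, i.e. the cycle C_4. The automorphisms of the 4-cycle are exactly the symmetries of a regular 4-gon: the dihedral group D_4, |D_4| = 8.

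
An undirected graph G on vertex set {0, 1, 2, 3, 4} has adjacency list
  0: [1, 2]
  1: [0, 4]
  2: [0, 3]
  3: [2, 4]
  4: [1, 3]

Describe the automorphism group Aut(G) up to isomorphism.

Every vertex has degree 2 and the graph is connected, so G is the 5-cycle C_5. C_5 has 5 rotations and 5 reflections, so Aut(C_5) ≅ D_5 of order 10.

D_5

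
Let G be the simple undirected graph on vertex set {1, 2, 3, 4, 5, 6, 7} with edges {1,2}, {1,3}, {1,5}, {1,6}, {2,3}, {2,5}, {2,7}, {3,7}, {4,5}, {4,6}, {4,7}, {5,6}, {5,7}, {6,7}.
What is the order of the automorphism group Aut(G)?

1

The degree sequence is [4, 4, 3, 3, 5, 4, 5]. Checking the degree-preserving permutations of the vertex set shows that none except the identity preserves every edge, so Aut(G) is trivial.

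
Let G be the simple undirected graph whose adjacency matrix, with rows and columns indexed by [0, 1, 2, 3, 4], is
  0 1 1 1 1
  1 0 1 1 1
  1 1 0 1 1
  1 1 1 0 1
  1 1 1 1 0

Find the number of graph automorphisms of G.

All 5 vertices are pairwise adjacent: G = K_5. Any permutation of the 5 vertices preserves K_5, so Aut(K_5) = S_5 of order 5! = 120.

120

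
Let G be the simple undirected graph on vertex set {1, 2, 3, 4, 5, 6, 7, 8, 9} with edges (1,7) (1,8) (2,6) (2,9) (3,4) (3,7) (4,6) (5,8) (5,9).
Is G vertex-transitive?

Yes

Every vertex has degree 2 and the graph is connected, so G is the 9-cycle C_9. The automorphisms of the 9-cycle are exactly the symmetries of a regular 9-gon: the dihedral group D_9, |D_9| = 18. This group acts transitively on the 9 vertices.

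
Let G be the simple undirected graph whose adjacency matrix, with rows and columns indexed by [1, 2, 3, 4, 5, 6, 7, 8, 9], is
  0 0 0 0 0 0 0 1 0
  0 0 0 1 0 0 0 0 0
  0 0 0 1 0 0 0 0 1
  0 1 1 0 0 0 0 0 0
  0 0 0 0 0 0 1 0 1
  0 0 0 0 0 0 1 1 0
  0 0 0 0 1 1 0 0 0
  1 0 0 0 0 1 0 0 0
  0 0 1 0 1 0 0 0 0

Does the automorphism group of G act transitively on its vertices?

Automorphisms preserve degree, but G has vertices of degree 1 and vertices of degree 2; no automorphism maps one to the other, so G is not vertex-transitive.

No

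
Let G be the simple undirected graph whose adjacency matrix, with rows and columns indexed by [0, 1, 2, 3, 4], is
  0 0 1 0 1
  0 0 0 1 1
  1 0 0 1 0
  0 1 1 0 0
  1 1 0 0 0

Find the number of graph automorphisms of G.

G is 2-regular and connected on 5 vertices, i.e. the cycle C_5. The automorphisms of the 5-cycle are exactly the symmetries of a regular 5-gon: the dihedral group D_5, |D_5| = 10.

10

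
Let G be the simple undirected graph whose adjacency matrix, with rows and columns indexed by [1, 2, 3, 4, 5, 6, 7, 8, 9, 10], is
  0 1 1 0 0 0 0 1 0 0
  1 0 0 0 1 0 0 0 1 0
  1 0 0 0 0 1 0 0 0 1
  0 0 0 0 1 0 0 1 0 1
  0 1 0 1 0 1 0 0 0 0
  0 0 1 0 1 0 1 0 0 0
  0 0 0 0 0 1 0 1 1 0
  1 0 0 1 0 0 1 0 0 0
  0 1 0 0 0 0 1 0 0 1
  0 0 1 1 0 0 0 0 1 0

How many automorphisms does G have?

120

G is 3-regular on 10 vertices with no triangles and no 4-cycles (girth 5): this is the Petersen graph. It is a classical fact that the Petersen graph has automorphism group S_5 (order 120), arising from its description as the Kneser graph K(5,2).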